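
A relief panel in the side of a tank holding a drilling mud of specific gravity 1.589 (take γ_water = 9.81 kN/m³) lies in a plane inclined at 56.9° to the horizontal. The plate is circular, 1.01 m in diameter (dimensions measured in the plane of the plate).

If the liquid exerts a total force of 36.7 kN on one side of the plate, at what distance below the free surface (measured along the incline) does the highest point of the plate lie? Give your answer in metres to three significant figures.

y_top ≈ 3.00 m

γ = 1.589 × 9.81 = 15.58809 kN/m³.
A = π(0.505)² = 0.801185 m².
From F = γ·h_c·A, the centroid depth is h_c = 36.7/(15.58809 × 0.801185) = 2.9386 m.
Let θ = 56.9° be the plate's angle to the horizontal; measure y along the incline from where the plane meets the free surface. Vertical depth h = y·sinθ with sinθ = 0.837719.
Along the incline, y_c = h_c/sinθ = 2.9386/0.837719 = 3.50786 m.
The centroid is at the centre, 0.505 m below the top of the plate, so the highest point sits at y_top = 3.50786 − 0.505 = 3.00286 m along the incline.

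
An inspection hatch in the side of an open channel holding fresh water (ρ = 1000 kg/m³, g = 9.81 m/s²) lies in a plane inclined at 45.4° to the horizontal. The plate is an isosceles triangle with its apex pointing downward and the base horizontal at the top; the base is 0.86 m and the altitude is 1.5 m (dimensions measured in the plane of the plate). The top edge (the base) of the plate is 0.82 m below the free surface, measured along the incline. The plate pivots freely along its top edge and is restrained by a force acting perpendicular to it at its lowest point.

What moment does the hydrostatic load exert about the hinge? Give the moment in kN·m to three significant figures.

γ = ρg = 1000 × 9.81 = 9810 N/m³ = 9.81 kN/m³.
Let θ = 45.4° be the plate's angle to the horizontal; measure y along the incline from where the plane meets the free surface. Vertical depth h = y·sinθ with sinθ = 0.712026.
With the apex down, the centroid sits h/3 = 1.5/3 = 0.5 m below the base (the top edge), so y_c = 0.82 + 0.5 = 1.32 m and h_c = 1.32 × 0.712026 = 0.939874 m.
A = ½ × 0.86 × 1.5 = 0.645 m².
Resultant F = γ·h_c·A = 9.81 × 0.939874 × 0.645 = 5.94701 kN.
I_c = b·h³/36 = 0.86 × 1.5³/36 = 0.080625 m⁴.
Centre of pressure: y_p = y_c + I_c/(y_c·A) = 1.32 + 0.080625/(1.32 × 0.645) = 1.32 + 0.094697 = 1.4147 m along the plane.
The resultant acts 0.5 + 0.094697 = 0.594697 m (along the plate) below the hinge at the top edge, so the moment about the hinge is M = F × 0.594697 = 5.94701 × 0.594697 = 3.53667 kN·m.

M ≈ 3.54 kN·m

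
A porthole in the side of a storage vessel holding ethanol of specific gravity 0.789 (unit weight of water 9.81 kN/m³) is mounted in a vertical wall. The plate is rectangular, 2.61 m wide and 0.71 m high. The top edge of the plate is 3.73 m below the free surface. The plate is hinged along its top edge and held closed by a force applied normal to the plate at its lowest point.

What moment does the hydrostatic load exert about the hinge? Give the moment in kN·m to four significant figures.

γ = 0.789 × 9.81 = 7.74009 kN/m³.
The centroid lies 0.71/2 = 0.355 m below the top edge, so the centroid depth is h_c = 3.73 + 0.355 = 4.085 m.
A = 2.61 × 0.71 = 1.8531 m².
Resultant F = γ·h_c·A = 7.74009 × 4.085 × 1.8531 = 58.5918 kN.
I_c = b·h³/12 = 2.61 × 0.71³/12 = 0.0778456 m⁴.
Centre of pressure: y_p = y_c + I_c/(y_c·A) = 4.085 + 0.0778456/(4.085 × 1.8531) = 4.085 + 0.0102836 = 4.09528 m along the plane.
The resultant acts 0.355 + 0.0102836 = 0.365284 m (along the plate) below the hinge at the top edge, so the moment about the hinge is M = F × 0.365284 = 58.5918 × 0.365284 = 21.4026 kN·m.

M ≈ 21.40 kN·m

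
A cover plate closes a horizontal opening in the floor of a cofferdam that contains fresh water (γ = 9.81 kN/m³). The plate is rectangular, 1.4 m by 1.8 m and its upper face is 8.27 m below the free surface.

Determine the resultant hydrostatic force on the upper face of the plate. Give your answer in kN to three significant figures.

γ = 9.81 kN/m³.
The plate is horizontal, so pressure is uniform at p = γ·h = 9.81 × 8.27 = 81.1287 kN/m².
A = 1.4 × 1.8 = 2.52 m².
F = p·A = 81.1287 × 2.52 = 204.444 kN.

F ≈ 204 kN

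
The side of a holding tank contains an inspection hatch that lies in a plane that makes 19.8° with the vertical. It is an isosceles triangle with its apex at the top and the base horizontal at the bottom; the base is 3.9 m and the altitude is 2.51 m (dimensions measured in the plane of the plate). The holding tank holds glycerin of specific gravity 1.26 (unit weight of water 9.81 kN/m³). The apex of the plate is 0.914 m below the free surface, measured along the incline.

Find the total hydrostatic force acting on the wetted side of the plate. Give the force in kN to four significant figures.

γ = 1.26 × 9.81 = 12.3606 kN/m³.
The plate makes 19.8° with the vertical, i.e. θ = 90° − 19.8° = 70.2° to the horizontal. Measuring y along the incline from the free-surface line, vertical depth h = y·sinθ with sinθ = 0.940881.
With the apex up, the centroid sits 2h/3 = 2 × 2.51/3 = 1.67333 m below the apex, so y_c = 0.914 + 1.67333 = 2.58733 m and h_c = 2.58733 × 0.940881 = 2.43437 m.
A = ½ × 3.9 × 2.51 = 4.8945 m².
Resultant F = γ·h_c·A = 12.3606 × 2.43437 × 4.8945 = 147.277 kN.

F ≈ 147.3 kN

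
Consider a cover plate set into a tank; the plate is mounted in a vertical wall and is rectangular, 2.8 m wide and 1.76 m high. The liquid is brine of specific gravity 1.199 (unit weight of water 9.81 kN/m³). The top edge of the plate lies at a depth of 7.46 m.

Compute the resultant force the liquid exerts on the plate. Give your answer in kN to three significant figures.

γ = 1.199 × 9.81 = 11.76219 kN/m³.
The centroid lies 1.76/2 = 0.88 m below the top edge, so the centroid depth is h_c = 7.46 + 0.88 = 8.34 m.
A = 2.8 × 1.76 = 4.928 m².
Resultant F = γ·h_c·A = 11.76219 × 8.34 × 4.928 = 483.42 kN.

F ≈ 483 kN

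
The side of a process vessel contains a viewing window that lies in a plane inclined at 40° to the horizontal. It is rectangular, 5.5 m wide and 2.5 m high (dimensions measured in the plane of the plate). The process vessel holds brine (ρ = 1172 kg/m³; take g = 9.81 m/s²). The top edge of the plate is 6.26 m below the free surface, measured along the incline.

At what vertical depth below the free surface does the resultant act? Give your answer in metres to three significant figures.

h_p = 4.87 m

γ = ρg = 1172 × 9.81 / 1000 = 11.49732 kN/m³.
Let θ = 40° be the plate's angle to the horizontal; measure y along the incline from where the plane meets the free surface. Vertical depth h = y·sinθ with sinθ = 0.642788.
The centroid lies 2.5/2 = 1.25 m below the top edge, so y_c = 6.26 + 1.25 = 7.51 m and h_c = 7.51 × 0.642788 = 4.82734 m.
A = 5.5 × 2.5 = 13.75 m².
Resultant F = γ·h_c·A = 11.49732 × 4.82734 × 13.75 = 763.145 kN.
I_c = b·h³/12 = 5.5 × 2.5³/12 = 7.16146 m⁴.
Centre of pressure: y_p = y_c + I_c/(y_c·A) = 7.51 + 7.16146/(7.51 × 13.75) = 7.51 + 0.069352 = 7.57935 m along the plane.
Vertically, h_p = y_p·sinθ = 7.57935 × 0.642788 = 4.87192 m.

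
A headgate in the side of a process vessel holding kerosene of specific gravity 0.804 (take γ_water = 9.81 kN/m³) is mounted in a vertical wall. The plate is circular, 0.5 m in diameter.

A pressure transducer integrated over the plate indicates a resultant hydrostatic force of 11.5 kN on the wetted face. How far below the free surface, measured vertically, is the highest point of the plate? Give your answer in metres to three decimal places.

d_top ≈ 7.176 m

γ = 0.804 × 9.81 = 7.88724 kN/m³.
A = π(0.25)² = 0.19635 m².
From F = γ·h_c·A, the centroid depth is h_c = 11.5/(7.88724 × 0.19635) = 7.42578 m.
The centroid is at the centre, 0.25 m below the top of the plate, so the highest point sits at h_top = 7.42578 − 0.25 = 7.17578 m below the surface.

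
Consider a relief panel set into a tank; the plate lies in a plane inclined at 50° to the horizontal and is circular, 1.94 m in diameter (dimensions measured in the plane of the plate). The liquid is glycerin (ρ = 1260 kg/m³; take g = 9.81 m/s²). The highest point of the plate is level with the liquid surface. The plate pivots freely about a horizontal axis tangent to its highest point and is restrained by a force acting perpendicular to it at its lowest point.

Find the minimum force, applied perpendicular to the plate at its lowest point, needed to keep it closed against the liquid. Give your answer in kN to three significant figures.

γ = ρg = 1260 × 9.81 / 1000 = 12.3606 kN/m³.
Let θ = 50° be the plate's angle to the horizontal; measure y along the incline from where the plane meets the free surface. Vertical depth h = y·sinθ with sinθ = 0.766044.
The centroid is at the centre, 0.97 m below the top of the plate, so y_c = 0.97 m and h_c = 0.97 × 0.766044 = 0.743063 m.
A = π(0.97)² = 2.95592 m².
Resultant F = γ·h_c·A = 12.3606 × 0.743063 × 2.95592 = 27.1493 kN.
I_c = πr⁴/4 = π × 0.97⁴/4 = 0.695307 m⁴.
Centre of pressure: y_p = y_c + I_c/(y_c·A) = 0.97 + 0.695307/(0.97 × 2.95592) = 0.97 + 0.2425 = 1.2125 m along the plane.
The resultant acts 0.97 + 0.2425 = 1.2125 m (along the plate) below the hinge at the top edge, so the moment about the hinge is M = F × 1.2125 = 27.1493 × 1.2125 = 32.9185 kN·m.
A normal force at the bottom, 1.94 m from the hinge, must supply this moment: P = 32.9185/1.94 = 16.9683 kN.

P ≈ 17.0 kN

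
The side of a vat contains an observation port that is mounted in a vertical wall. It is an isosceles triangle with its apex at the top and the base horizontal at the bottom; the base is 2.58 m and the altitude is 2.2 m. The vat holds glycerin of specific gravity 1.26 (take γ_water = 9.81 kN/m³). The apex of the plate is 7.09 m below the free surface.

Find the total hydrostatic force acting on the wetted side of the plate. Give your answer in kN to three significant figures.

F ≈ 300 kN

γ = 1.26 × 9.81 = 12.3606 kN/m³.
With the apex up, the centroid sits 2h/3 = 2 × 2.2/3 = 1.46667 m below the apex, so the centroid depth is h_c = 7.09 + 1.46667 = 8.55667 m.
A = ½ × 2.58 × 2.2 = 2.838 m².
Resultant F = γ·h_c·A = 12.3606 × 8.55667 × 2.838 = 300.163 kN.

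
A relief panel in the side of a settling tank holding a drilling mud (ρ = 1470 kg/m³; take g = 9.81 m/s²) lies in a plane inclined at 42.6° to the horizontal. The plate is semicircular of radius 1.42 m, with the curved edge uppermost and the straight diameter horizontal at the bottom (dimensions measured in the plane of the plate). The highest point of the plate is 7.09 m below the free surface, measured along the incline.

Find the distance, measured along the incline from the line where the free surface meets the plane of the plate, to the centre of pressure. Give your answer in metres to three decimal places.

γ = ρg = 1470 × 9.81 / 1000 = 14.4207 kN/m³.
Let θ = 42.6° be the plate's angle to the horizontal; measure y along the incline from where the plane meets the free surface. Vertical depth h = y·sinθ with sinθ = 0.676876.
The centroid lies 4r/(3π) = 0.602667 m above the diameter, so r − 4r/(3π) = 1.42 − 0.602667 = 0.817333 m below the topmost point, so y_c = 7.09 + 0.817333 = 7.90733 m and h_c = 7.90733 × 0.676876 = 5.35228 m.
A = πr²/2 = π × 1.42²/2 = 3.16735 m².
Resultant F = γ·h_c·A = 14.4207 × 5.35228 × 3.16735 = 244.468 kN.
I_c = (π/8 − 8/(9π))·r⁴ = 0.109757 × 1.42⁴ = 0.446258 m⁴.
Centre of pressure: y_p = y_c + I_c/(y_c·A) = 7.90733 + 0.446258/(7.90733 × 3.16735) = 7.90733 + 0.017818 = 7.92515 m along the plane.

y_p = 7.925 m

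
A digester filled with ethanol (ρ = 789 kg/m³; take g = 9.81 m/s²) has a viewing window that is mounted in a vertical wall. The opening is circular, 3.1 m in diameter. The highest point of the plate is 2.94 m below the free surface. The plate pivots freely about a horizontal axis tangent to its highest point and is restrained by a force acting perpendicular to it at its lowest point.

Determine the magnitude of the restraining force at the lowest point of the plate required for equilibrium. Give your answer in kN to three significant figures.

P ≈ 142 kN

γ = ρg = 789 × 9.81 / 1000 = 7.74009 kN/m³.
The centroid is at the centre, 1.55 m below the top of the plate, so the centroid depth is h_c = 2.94 + 1.55 = 4.49 m.
A = π(1.55)² = 7.54768 m².
Resultant F = γ·h_c·A = 7.74009 × 4.49 × 7.54768 = 262.305 kN.
I_c = πr⁴/4 = π × 1.55⁴/4 = 4.53332 m⁴.
Centre of pressure: y_p = y_c + I_c/(y_c·A) = 4.49 + 4.53332/(4.49 × 7.54768) = 4.49 + 0.133769 = 4.62377 m along the plane.
The resultant acts 1.55 + 0.133769 = 1.68377 m (along the plate) below the hinge at the top edge, so the moment about the hinge is M = F × 1.68377 = 262.305 × 1.68377 = 441.661 kN·m.
A normal force at the bottom, 3.1 m from the hinge, must supply this moment: P = 441.661/3.1 = 142.471 kN.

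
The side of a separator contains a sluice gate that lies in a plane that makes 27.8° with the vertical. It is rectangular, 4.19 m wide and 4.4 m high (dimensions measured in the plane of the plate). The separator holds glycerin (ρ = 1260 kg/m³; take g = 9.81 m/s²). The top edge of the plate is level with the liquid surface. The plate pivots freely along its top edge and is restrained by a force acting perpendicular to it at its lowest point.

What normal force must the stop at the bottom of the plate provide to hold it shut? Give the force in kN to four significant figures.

P ≈ 295.6 kN

γ = ρg = 1260 × 9.81 / 1000 = 12.3606 kN/m³.
The plate makes 27.8° with the vertical, i.e. θ = 90° − 27.8° = 62.2° to the horizontal. Measuring y along the incline from the free-surface line, vertical depth h = y·sinθ with sinθ = 0.884581.
The centroid lies 4.4/2 = 2.2 m below the top edge, so y_c = 2.2 m and h_c = 2.2 × 0.884581 = 1.94608 m.
A = 4.19 × 4.4 = 18.436 m².
Resultant F = γ·h_c·A = 12.3606 × 1.94608 × 18.436 = 443.473 kN.
I_c = b·h³/12 = 4.19 × 4.4³/12 = 29.7434 m⁴.
Centre of pressure: y_p = y_c + I_c/(y_c·A) = 2.2 + 29.7434/(2.2 × 18.436) = 2.2 + 0.733333 = 2.93333 m along the plane.
The resultant acts 2.2 + 0.733333 = 2.93333 m (along the plate) below the hinge at the top edge, so the moment about the hinge is M = F × 2.93333 = 443.473 × 2.93333 = 1300.85 kN·m.
A normal force at the bottom, 4.4 m from the hinge, must supply this moment: P = 1300.85/4.4 = 295.648 kN.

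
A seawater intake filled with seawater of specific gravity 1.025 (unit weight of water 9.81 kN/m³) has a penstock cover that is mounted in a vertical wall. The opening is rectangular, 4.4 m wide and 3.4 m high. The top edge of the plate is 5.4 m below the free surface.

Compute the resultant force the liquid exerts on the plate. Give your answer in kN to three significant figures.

γ = 1.025 × 9.81 = 10.05525 kN/m³.
The centroid lies 3.4/2 = 1.7 m below the top edge, so the centroid depth is h_c = 5.4 + 1.7 = 7.1 m.
A = 4.4 × 3.4 = 14.96 m².
Resultant F = γ·h_c·A = 10.05525 × 7.1 × 14.96 = 1068.03 kN.

F ≈ 1070 kN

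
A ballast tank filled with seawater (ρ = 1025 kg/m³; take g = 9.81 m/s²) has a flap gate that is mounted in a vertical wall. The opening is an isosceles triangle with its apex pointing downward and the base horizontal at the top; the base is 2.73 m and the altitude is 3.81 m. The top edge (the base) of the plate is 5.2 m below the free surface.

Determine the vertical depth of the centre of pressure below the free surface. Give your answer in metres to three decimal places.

h_p = 6.595 m

γ = ρg = 1025 × 9.81 / 1000 = 10.05525 kN/m³.
With the apex down, the centroid sits h/3 = 3.81/3 = 1.27 m below the base (the top edge), so the centroid depth is h_c = 5.2 + 1.27 = 6.47 m.
A = ½ × 2.73 × 3.81 = 5.20065 m².
Resultant F = γ·h_c·A = 10.05525 × 6.47 × 5.20065 = 338.341 kN.
I_c = b·h³/36 = 2.73 × 3.81³/36 = 4.19406 m⁴.
Centre of pressure: y_p = y_c + I_c/(y_c·A) = 6.47 + 4.19406/(6.47 × 5.20065) = 6.47 + 0.124644 = 6.59464 m along the plane.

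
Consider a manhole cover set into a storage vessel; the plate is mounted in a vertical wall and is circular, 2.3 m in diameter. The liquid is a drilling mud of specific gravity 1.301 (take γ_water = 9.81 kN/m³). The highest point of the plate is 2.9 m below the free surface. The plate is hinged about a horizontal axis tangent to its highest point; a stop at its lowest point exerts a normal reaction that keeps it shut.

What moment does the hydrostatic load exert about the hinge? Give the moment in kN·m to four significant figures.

γ = 1.301 × 9.81 = 12.76281 kN/m³.
The centroid is at the centre, 1.15 m below the top of the plate, so the centroid depth is h_c = 2.9 + 1.15 = 4.05 m.
A = π(1.15)² = 4.15476 m².
Resultant F = γ·h_c·A = 12.76281 × 4.05 × 4.15476 = 214.757 kN.
I_c = πr⁴/4 = π × 1.15⁴/4 = 1.37367 m⁴.
Centre of pressure: y_p = y_c + I_c/(y_c·A) = 4.05 + 1.37367/(4.05 × 4.15476) = 4.05 + 0.0816359 = 4.13164 m along the plane.
The resultant acts 1.15 + 0.0816359 = 1.23164 m (along the plate) below the hinge at the top edge, so the moment about the hinge is M = F × 1.23164 = 214.757 × 1.23164 = 264.503 kN·m.

M ≈ 264.5 kN·m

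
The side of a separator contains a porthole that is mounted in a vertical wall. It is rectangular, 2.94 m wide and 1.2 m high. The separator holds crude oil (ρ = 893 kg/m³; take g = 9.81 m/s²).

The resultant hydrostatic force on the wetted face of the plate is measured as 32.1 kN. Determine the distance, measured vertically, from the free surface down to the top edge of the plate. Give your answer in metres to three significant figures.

d_top ≈ 0.439 m

γ = ρg = 893 × 9.81 / 1000 = 8.76033 kN/m³.
A = 2.94 × 1.2 = 3.528 m².
From F = γ·h_c·A, the centroid depth is h_c = 32.1/(8.76033 × 3.528) = 1.03862 m.
The centroid lies 1.2/2 = 0.6 m below the top edge, so the top edge sits at h_top = 1.03862 − 0.6 = 0.43862 m below the surface.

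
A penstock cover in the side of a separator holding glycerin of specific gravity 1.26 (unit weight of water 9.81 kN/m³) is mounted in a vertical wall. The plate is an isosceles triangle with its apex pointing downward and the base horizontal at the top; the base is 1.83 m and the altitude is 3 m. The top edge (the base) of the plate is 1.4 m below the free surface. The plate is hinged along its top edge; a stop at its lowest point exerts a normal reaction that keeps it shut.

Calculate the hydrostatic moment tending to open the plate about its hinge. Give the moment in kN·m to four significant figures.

M ≈ 98.40 kN·m

γ = 1.26 × 9.81 = 12.3606 kN/m³.
With the apex down, the centroid sits h/3 = 3/3 = 1 m below the base (the top edge), so the centroid depth is h_c = 1.4 + 1 = 2.4 m.
A = ½ × 1.83 × 3 = 2.745 m².
Resultant F = γ·h_c·A = 12.3606 × 2.4 × 2.745 = 81.4316 kN.
I_c = b·h³/36 = 1.83 × 3³/36 = 1.3725 m⁴.
Centre of pressure: y_p = y_c + I_c/(y_c·A) = 2.4 + 1.3725/(2.4 × 2.745) = 2.4 + 0.208333 = 2.60833 m along the plane.
The resultant acts 1 + 0.208333 = 1.20833 m (along the plate) below the hinge at the top edge, so the moment about the hinge is M = F × 1.20833 = 81.4316 × 1.20833 = 98.3962 kN·m.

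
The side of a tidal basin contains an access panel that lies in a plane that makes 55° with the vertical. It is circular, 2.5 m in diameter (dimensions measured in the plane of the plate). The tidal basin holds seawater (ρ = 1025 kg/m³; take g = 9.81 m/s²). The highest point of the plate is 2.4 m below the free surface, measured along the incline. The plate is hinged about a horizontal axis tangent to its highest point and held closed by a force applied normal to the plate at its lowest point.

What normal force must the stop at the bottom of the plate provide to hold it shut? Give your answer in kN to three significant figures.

P ≈ 56.1 kN

γ = ρg = 1025 × 9.81 / 1000 = 10.05525 kN/m³.
The plate makes 55° with the vertical, i.e. θ = 90° − 55° = 35° to the horizontal. Measuring y along the incline from the free-surface line, vertical depth h = y·sinθ with sinθ = 0.573576.
The centroid is at the centre, 1.25 m below the top of the plate, so y_c = 2.4 + 1.25 = 3.65 m and h_c = 3.65 × 0.573576 = 2.09355 m.
A = π(1.25)² = 4.90874 m².
Resultant F = γ·h_c·A = 10.05525 × 2.09355 × 4.90874 = 103.335 kN.
I_c = πr⁴/4 = π × 1.25⁴/4 = 1.91748 m⁴.
Centre of pressure: y_p = y_c + I_c/(y_c·A) = 3.65 + 1.91748/(3.65 × 4.90874) = 3.65 + 0.107021 = 3.75702 m along the plane.
The resultant acts 1.25 + 0.107021 = 1.35702 m (along the plate) below the hinge at the top edge, so the moment about the hinge is M = F × 1.35702 = 103.335 × 1.35702 = 140.228 kN·m.
A normal force at the bottom, 2.5 m from the hinge, must supply this moment: P = 140.228/2.5 = 56.0912 kN.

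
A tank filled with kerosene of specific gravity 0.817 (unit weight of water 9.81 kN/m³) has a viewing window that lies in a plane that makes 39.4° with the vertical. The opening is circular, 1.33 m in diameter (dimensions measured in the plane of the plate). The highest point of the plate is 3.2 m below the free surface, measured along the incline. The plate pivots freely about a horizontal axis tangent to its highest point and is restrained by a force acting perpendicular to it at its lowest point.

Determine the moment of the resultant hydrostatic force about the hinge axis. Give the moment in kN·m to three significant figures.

γ = 0.817 × 9.81 = 8.01477 kN/m³.
The plate makes 39.4° with the vertical, i.e. θ = 90° − 39.4° = 50.6° to the horizontal. Measuring y along the incline from the free-surface line, vertical depth h = y·sinθ with sinθ = 0.772734.
The centroid is at the centre, 0.665 m below the top of the plate, so y_c = 3.2 + 0.665 = 3.865 m and h_c = 3.865 × 0.772734 = 2.98662 m.
A = π(0.665)² = 1.38929 m².
Resultant F = γ·h_c·A = 8.01477 × 2.98662 × 1.38929 = 33.2555 kN.
I_c = πr⁴/4 = π × 0.665⁴/4 = 0.153595 m⁴.
Centre of pressure: y_p = y_c + I_c/(y_c·A) = 3.865 + 0.153595/(3.865 × 1.38929) = 3.865 + 0.0286045 = 3.8936 m along the plane.
The resultant acts 0.665 + 0.0286045 = 0.693605 m (along the plate) below the hinge at the top edge, so the moment about the hinge is M = F × 0.693605 = 33.2555 × 0.693605 = 23.0662 kN·m.

M ≈ 23.1 kN·m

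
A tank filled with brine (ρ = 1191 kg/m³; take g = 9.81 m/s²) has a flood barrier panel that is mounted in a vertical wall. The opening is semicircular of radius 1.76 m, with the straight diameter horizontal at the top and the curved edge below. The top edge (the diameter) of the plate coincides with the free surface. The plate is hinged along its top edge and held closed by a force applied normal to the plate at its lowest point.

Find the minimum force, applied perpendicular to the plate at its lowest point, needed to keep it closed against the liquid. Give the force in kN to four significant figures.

γ = ρg = 1191 × 9.81 / 1000 = 11.68371 kN/m³.
The centroid of a semicircle lies 4r/(3π) = 0.746967 m from the diameter, here below the top edge, so the centroid depth is h_c = 0.746967 m.
A = πr²/2 = π × 1.76²/2 = 4.8657 m².
Resultant F = γ·h_c·A = 11.68371 × 0.746967 × 4.8657 = 42.4646 kN.
I_c = (π/8 − 8/(9π))·r⁴ = 0.109757 × 1.76⁴ = 1.05313 m⁴.
Centre of pressure: y_p = y_c + I_c/(y_c·A) = 0.746967 + 1.05313/(0.746967 × 4.8657) = 0.746967 + 0.289758 = 1.03673 m along the plane.
The resultant acts 0.746967 + 0.289758 = 1.03673 m (along the plate) below the hinge at the top edge, so the moment about the hinge is M = F × 1.03673 = 42.4646 × 1.03673 = 44.0243 kN·m.
A normal force at the bottom, 1.76 m from the hinge, must supply this moment: P = 44.0243/1.76 = 25.0138 kN.

P ≈ 25.01 kN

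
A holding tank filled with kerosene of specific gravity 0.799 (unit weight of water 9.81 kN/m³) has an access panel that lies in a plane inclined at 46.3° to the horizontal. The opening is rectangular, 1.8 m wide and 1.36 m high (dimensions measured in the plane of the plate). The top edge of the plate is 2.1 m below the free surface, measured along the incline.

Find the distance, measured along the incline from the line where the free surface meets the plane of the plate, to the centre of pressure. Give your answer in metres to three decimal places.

y_p = 2.835 m

γ = 0.799 × 9.81 = 7.83819 kN/m³.
Let θ = 46.3° be the plate's angle to the horizontal; measure y along the incline from where the plane meets the free surface. Vertical depth h = y·sinθ with sinθ = 0.722967.
The centroid lies 1.36/2 = 0.68 m below the top edge, so y_c = 2.1 + 0.68 = 2.78 m and h_c = 2.78 × 0.722967 = 2.00985 m.
A = 1.8 × 1.36 = 2.448 m².
Resultant F = γ·h_c·A = 7.83819 × 2.00985 × 2.448 = 38.5648 kN.
I_c = b·h³/12 = 1.8 × 1.36³/12 = 0.377318 m⁴.
Centre of pressure: y_p = y_c + I_c/(y_c·A) = 2.78 + 0.377318/(2.78 × 2.448) = 2.78 + 0.0554436 = 2.83544 m along the plane.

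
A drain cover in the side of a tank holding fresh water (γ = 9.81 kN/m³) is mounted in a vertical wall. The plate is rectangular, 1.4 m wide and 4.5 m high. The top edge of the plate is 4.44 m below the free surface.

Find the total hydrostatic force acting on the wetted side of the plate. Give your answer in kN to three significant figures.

γ = 9.81 kN/m³.
The centroid lies 4.5/2 = 2.25 m below the top edge, so the centroid depth is h_c = 4.44 + 2.25 = 6.69 m.
A = 1.4 × 4.5 = 6.3 m².
Resultant F = γ·h_c·A = 9.81 × 6.69 × 6.3 = 413.462 kN.

F ≈ 413 kN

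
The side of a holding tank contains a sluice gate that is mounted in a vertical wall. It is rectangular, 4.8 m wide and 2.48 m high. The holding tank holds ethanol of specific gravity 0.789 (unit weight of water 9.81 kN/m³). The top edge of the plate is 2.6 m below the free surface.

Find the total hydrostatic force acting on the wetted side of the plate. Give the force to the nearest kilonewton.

γ = 0.789 × 9.81 = 7.74009 kN/m³.
The centroid lies 2.48/2 = 1.24 m below the top edge, so the centroid depth is h_c = 2.6 + 1.24 = 3.84 m.
A = 4.8 × 2.48 = 11.904 m².
Resultant F = γ·h_c·A = 7.74009 × 3.84 × 11.904 = 353.81 kN.

F ≈ 354 kN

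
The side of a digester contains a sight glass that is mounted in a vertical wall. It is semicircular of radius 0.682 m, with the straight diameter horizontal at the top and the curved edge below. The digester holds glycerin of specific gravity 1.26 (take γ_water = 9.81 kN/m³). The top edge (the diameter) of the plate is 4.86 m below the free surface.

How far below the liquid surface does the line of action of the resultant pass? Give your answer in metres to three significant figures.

γ = 1.26 × 9.81 = 12.3606 kN/m³.
The centroid of a semicircle lies 4r/(3π) = 0.28945 m from the diameter, here below the top edge, so the centroid depth is h_c = 4.86 + 0.28945 = 5.14945 m.
A = πr²/2 = π × 0.682²/2 = 0.730615 m².
Resultant F = γ·h_c·A = 12.3606 × 5.14945 × 0.730615 = 46.5039 kN.
I_c = (π/8 − 8/(9π))·r⁴ = 0.109757 × 0.682⁴ = 0.0237449 m⁴.
Centre of pressure: y_p = y_c + I_c/(y_c·A) = 5.14945 + 0.0237449/(5.14945 × 0.730615) = 5.14945 + 0.00631133 = 5.15576 m along the plane.

h_p = 5.16 m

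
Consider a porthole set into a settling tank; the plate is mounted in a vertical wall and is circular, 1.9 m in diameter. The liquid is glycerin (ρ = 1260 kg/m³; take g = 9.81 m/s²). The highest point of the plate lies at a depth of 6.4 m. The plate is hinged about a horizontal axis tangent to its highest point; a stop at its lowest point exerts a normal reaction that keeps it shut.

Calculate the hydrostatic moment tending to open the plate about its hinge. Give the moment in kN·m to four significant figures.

M ≈ 252.6 kN·m

γ = ρg = 1260 × 9.81 / 1000 = 12.3606 kN/m³.
The centroid is at the centre, 0.95 m below the top of the plate, so the centroid depth is h_c = 6.4 + 0.95 = 7.35 m.
A = π(0.95)² = 2.83529 m².
Resultant F = γ·h_c·A = 12.3606 × 7.35 × 2.83529 = 257.587 kN.
I_c = πr⁴/4 = π × 0.95⁴/4 = 0.639712 m⁴.
Centre of pressure: y_p = y_c + I_c/(y_c·A) = 7.35 + 0.639712/(7.35 × 2.83529) = 7.35 + 0.0306973 = 7.3807 m along the plane.
The resultant acts 0.95 + 0.0306973 = 0.980697 m (along the plate) below the hinge at the top edge, so the moment about the hinge is M = F × 0.980697 = 257.587 × 0.980697 = 252.615 kN·m.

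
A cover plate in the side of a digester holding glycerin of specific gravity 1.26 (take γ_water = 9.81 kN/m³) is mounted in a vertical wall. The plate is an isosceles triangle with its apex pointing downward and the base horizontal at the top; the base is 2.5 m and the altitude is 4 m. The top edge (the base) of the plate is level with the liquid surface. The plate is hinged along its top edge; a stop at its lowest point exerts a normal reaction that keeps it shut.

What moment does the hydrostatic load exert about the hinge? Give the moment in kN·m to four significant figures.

γ = 1.26 × 9.81 = 12.3606 kN/m³.
With the apex down, the centroid sits h/3 = 4/3 = 1.33333 m below the base (the top edge), so the centroid depth is h_c = 1.33333 m.
A = ½ × 2.5 × 4 = 5 m².
Resultant F = γ·h_c·A = 12.3606 × 1.33333 × 5 = 82.4038 kN.
I_c = b·h³/36 = 2.5 × 4³/36 = 4.44444 m⁴.
Centre of pressure: y_p = y_c + I_c/(y_c·A) = 1.33333 + 4.44444/(1.33333 × 5) = 1.33333 + 0.666668 = 2 m along the plane.
The resultant acts 1.33333 + 0.666668 = 2 m (along the plate) below the hinge at the top edge, so the moment about the hinge is M = F × 2 = 82.4038 × 2 = 164.808 kN·m.

M ≈ 164.8 kN·m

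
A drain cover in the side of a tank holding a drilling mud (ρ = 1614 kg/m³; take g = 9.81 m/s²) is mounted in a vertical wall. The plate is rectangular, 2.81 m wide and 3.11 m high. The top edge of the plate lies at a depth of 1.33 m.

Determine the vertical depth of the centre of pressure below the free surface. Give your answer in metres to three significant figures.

γ = ρg = 1614 × 9.81 / 1000 = 15.83334 kN/m³.
The centroid lies 3.11/2 = 1.555 m below the top edge, so the centroid depth is h_c = 1.33 + 1.555 = 2.885 m.
A = 2.81 × 3.11 = 8.7391 m².
Resultant F = γ·h_c·A = 15.83334 × 2.885 × 8.7391 = 399.195 kN.
I_c = b·h³/12 = 2.81 × 3.11³/12 = 7.04379 m⁴.
Centre of pressure: y_p = y_c + I_c/(y_c·A) = 2.885 + 7.04379/(2.885 × 8.7391) = 2.885 + 0.279379 = 3.16438 m along the plane.

h_p = 3.16 m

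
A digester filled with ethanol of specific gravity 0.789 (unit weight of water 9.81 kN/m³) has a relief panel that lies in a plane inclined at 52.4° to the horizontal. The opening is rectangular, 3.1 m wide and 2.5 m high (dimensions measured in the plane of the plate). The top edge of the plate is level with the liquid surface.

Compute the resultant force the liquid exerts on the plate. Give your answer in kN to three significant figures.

F ≈ 59.4 kN

γ = 0.789 × 9.81 = 7.74009 kN/m³.
Let θ = 52.4° be the plate's angle to the horizontal; measure y along the incline from where the plane meets the free surface. Vertical depth h = y·sinθ with sinθ = 0.792290.
The centroid lies 2.5/2 = 1.25 m below the top edge, so y_c = 1.25 m and h_c = 1.25 × 0.792290 = 0.990363 m.
A = 3.1 × 2.5 = 7.75 m².
Resultant F = γ·h_c·A = 7.74009 × 0.990363 × 7.75 = 59.4076 kN.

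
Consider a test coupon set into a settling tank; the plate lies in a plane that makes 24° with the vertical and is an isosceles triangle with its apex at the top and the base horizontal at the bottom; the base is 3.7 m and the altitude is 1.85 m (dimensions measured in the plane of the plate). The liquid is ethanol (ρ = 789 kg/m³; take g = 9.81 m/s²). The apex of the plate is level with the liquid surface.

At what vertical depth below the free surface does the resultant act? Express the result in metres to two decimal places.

h_p = 1.27 m

γ = ρg = 789 × 9.81 / 1000 = 7.74009 kN/m³.
The plate makes 24° with the vertical, i.e. θ = 90° − 24° = 66° to the horizontal. Measuring y along the incline from the free-surface line, vertical depth h = y·sinθ with sinθ = 0.913545.
With the apex up, the centroid sits 2h/3 = 2 × 1.85/3 = 1.23333 m below the apex, so y_c = 1.23333 m and h_c = 1.23333 × 0.913545 = 1.1267 m.
A = ½ × 3.7 × 1.85 = 3.4225 m².
Resultant F = γ·h_c·A = 7.74009 × 1.1267 × 3.4225 = 29.8468 kN.
I_c = b·h³/36 = 3.7 × 1.85³/36 = 0.65075 m⁴.
Centre of pressure: y_p = y_c + I_c/(y_c·A) = 1.23333 + 0.65075/(1.23333 × 3.4225) = 1.23333 + 0.154167 = 1.3875 m along the plane.
Vertically, h_p = y_p·sinθ = 1.3875 × 0.913545 = 1.26754 m.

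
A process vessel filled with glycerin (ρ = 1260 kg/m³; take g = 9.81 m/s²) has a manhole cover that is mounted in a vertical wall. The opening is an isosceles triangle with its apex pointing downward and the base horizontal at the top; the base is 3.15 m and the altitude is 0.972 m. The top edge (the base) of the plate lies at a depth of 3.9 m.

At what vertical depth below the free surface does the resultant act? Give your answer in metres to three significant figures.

h_p = 4.24 m

γ = ρg = 1260 × 9.81 / 1000 = 12.3606 kN/m³.
With the apex down, the centroid sits h/3 = 0.972/3 = 0.324 m below the base (the top edge), so the centroid depth is h_c = 3.9 + 0.324 = 4.224 m.
A = ½ × 3.15 × 0.972 = 1.5309 m².
Resultant F = γ·h_c·A = 12.3606 × 4.224 × 1.5309 = 79.9301 kN.
I_c = b·h³/36 = 3.15 × 0.972³/36 = 0.0803539 m⁴.
Centre of pressure: y_p = y_c + I_c/(y_c·A) = 4.224 + 0.0803539/(4.224 × 1.5309) = 4.224 + 0.0124261 = 4.23643 m along the plane.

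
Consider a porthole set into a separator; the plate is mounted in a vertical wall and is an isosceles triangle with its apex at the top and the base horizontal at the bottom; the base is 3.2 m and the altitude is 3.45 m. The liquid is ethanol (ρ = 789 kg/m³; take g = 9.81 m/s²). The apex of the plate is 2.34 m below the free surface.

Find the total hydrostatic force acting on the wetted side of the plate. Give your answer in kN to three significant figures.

F ≈ 198 kN

γ = ρg = 789 × 9.81 / 1000 = 7.74009 kN/m³.
With the apex up, the centroid sits 2h/3 = 2 × 3.45/3 = 2.3 m below the apex, so the centroid depth is h_c = 2.34 + 2.3 = 4.64 m.
A = ½ × 3.2 × 3.45 = 5.52 m².
Resultant F = γ·h_c·A = 7.74009 × 4.64 × 5.52 = 198.245 kN.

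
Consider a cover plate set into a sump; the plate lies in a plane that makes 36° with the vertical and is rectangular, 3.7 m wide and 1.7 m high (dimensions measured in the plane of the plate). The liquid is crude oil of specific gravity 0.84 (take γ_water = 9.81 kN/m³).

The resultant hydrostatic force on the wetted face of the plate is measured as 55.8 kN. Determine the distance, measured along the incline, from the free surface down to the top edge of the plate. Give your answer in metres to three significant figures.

y_top ≈ 0.481 m

γ = 0.84 × 9.81 = 8.2404 kN/m³.
A = 3.7 × 1.7 = 6.29 m².
From F = γ·h_c·A, the centroid depth is h_c = 55.8/(8.2404 × 6.29) = 1.07655 m.
The plate makes 36° with the vertical, i.e. θ = 90° − 36° = 54° to the horizontal. Measuring y along the incline from the free-surface line, vertical depth h = y·sinθ with sinθ = 0.809017.
Along the incline, y_c = h_c/sinθ = 1.07655/0.809017 = 1.33069 m.
The centroid lies 1.7/2 = 0.85 m below the top edge, so the top edge sits at y_top = 1.33069 − 0.85 = 0.48069 m along the incline.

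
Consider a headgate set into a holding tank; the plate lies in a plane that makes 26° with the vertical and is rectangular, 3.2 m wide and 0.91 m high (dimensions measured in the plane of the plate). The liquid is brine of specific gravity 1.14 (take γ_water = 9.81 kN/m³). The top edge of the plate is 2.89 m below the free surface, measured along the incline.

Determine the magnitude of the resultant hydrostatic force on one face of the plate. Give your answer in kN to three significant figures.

F ≈ 97.9 kN

γ = 1.14 × 9.81 = 11.1834 kN/m³.
The plate makes 26° with the vertical, i.e. θ = 90° − 26° = 64° to the horizontal. Measuring y along the incline from the free-surface line, vertical depth h = y·sinθ with sinθ = 0.898794.
The centroid lies 0.91/2 = 0.455 m below the top edge, so y_c = 2.89 + 0.455 = 3.345 m and h_c = 3.345 × 0.898794 = 3.00647 m.
A = 3.2 × 0.91 = 2.912 m².
Resultant F = γ·h_c·A = 11.1834 × 3.00647 × 2.912 = 97.9089 kN.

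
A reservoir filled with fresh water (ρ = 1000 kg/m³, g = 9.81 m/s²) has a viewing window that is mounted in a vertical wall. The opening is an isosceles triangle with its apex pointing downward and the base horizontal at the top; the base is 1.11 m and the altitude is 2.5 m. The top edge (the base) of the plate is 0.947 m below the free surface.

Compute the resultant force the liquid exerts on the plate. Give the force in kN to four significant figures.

F ≈ 24.23 kN

γ = ρg = 1000 × 9.81 = 9810 N/m³ = 9.81 kN/m³.
With the apex down, the centroid sits h/3 = 2.5/3 = 0.833333 m below the base (the top edge), so the centroid depth is h_c = 0.947 + 0.833333 = 1.78033 m.
A = ½ × 1.11 × 2.5 = 1.3875 m².
Resultant F = γ·h_c·A = 9.81 × 1.78033 × 1.3875 = 24.2327 kN.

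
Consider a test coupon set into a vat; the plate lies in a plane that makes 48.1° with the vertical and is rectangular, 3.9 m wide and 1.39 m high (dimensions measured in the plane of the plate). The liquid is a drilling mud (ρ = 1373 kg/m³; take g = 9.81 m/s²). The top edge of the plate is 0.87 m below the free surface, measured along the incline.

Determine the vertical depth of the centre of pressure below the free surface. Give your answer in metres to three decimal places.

h_p = 1.114 m

γ = ρg = 1373 × 9.81 / 1000 = 13.46913 kN/m³.
The plate makes 48.1° with the vertical, i.e. θ = 90° − 48.1° = 41.9° to the horizontal. Measuring y along the incline from the free-surface line, vertical depth h = y·sinθ with sinθ = 0.667833.
The centroid lies 1.39/2 = 0.695 m below the top edge, so y_c = 0.87 + 0.695 = 1.565 m and h_c = 1.565 × 0.667833 = 1.04516 m.
A = 3.9 × 1.39 = 5.421 m².
Resultant F = γ·h_c·A = 13.46913 × 1.04516 × 5.421 = 76.3136 kN.
I_c = b·h³/12 = 3.9 × 1.39³/12 = 0.872826 m⁴.
Centre of pressure: y_p = y_c + I_c/(y_c·A) = 1.565 + 0.872826/(1.565 × 5.421) = 1.565 + 0.102881 = 1.66788 m along the plane.
Vertically, h_p = y_p·sinθ = 1.66788 × 0.667833 = 1.11387 m.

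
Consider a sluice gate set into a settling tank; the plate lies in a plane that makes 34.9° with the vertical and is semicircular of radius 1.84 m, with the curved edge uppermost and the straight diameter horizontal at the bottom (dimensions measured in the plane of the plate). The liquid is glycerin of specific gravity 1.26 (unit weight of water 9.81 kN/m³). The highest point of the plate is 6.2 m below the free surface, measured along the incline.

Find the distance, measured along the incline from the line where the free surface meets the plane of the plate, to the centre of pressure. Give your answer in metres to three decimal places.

y_p = 7.292 m

γ = 1.26 × 9.81 = 12.3606 kN/m³.
The plate makes 34.9° with the vertical, i.e. θ = 90° − 34.9° = 55.1° to the horizontal. Measuring y along the incline from the free-surface line, vertical depth h = y·sinθ with sinθ = 0.820152.
The centroid lies 4r/(3π) = 0.78092 m above the diameter, so r − 4r/(3π) = 1.84 − 0.78092 = 1.05908 m below the topmost point, so y_c = 6.2 + 1.05908 = 7.25908 m and h_c = 7.25908 × 0.820152 = 5.95355 m.
A = πr²/2 = π × 1.84²/2 = 5.31809 m².
Resultant F = γ·h_c·A = 12.3606 × 5.95355 × 5.31809 = 391.355 kN.
I_c = (π/8 − 8/(9π))·r⁴ = 0.109757 × 1.84⁴ = 1.25807 m⁴.
Centre of pressure: y_p = y_c + I_c/(y_c·A) = 7.25908 + 1.25807/(7.25908 × 5.31809) = 7.25908 + 0.0325887 = 7.29167 m along the plane.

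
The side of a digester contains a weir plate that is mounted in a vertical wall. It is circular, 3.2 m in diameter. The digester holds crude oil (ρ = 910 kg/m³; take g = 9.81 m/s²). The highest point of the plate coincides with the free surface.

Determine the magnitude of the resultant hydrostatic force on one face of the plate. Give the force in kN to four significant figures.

γ = ρg = 910 × 9.81 / 1000 = 8.9271 kN/m³.
The centroid is at the centre, 1.6 m below the top of the plate, so the centroid depth is h_c = 1.6 m.
A = π(1.6)² = 8.04248 m².
Resultant F = γ·h_c·A = 8.9271 × 1.6 × 8.04248 = 114.874 kN.

F ≈ 114.9 kN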